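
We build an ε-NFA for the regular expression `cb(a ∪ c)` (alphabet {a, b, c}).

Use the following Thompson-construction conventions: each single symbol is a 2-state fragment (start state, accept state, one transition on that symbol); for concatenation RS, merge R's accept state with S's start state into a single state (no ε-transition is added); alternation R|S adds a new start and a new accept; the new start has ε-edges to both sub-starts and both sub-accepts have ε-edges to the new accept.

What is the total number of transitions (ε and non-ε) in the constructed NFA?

Bottom-up over the parse tree:
Each of the 4 symbol leaves contributes 1 transition (1 symbol, 0 ε).
  a ∪ c = 6 transitions (2 symbol, 4 ε)
  cb(a ∪ c) = 8 transitions (4 symbol, 4 ε)

8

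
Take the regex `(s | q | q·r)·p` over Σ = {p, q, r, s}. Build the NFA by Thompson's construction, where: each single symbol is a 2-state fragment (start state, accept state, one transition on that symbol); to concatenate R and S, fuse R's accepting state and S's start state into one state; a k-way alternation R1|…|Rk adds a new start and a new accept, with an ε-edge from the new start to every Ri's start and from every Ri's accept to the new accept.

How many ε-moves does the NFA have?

6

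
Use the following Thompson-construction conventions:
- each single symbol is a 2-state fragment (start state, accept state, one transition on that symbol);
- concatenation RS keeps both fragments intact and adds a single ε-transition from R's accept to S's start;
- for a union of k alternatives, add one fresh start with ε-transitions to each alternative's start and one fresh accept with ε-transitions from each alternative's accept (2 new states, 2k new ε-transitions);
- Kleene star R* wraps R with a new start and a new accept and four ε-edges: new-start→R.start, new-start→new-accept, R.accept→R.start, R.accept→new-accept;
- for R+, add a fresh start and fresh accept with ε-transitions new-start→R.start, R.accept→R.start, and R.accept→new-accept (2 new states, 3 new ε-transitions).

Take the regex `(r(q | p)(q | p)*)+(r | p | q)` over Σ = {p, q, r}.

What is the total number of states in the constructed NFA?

By structural recursion:
Each of the 8 symbol leaves contributes a 2-state fragment.
  q | p = 6 states
  q | p = 6 states
  (q | p)* = 8 states
  r(q | p)(q | p)* = 16 states
  (r(q | p)(q | p)*)+ = 18 states
  r | p | q = 8 states
  (r(q | p)(q | p)*)+(r | p | q) = 26 states

26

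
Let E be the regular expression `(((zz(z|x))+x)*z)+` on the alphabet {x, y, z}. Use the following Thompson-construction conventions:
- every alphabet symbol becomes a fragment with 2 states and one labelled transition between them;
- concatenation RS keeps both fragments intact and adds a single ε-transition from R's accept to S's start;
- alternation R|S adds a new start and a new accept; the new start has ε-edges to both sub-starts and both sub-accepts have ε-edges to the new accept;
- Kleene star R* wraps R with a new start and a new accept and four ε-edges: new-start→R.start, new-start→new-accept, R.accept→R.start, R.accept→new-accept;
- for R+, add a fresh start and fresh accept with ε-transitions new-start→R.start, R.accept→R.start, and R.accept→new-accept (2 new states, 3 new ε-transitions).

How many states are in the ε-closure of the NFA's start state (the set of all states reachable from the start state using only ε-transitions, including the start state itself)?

Compute the ε-closure size of each fragment's start state recursively; a symbol fragment's start has no outgoing ε-edge, so its closure is just itself (size 1).
  z|x : |ε-closure| = 1 + 1 + 1 = 3 (the new accept is not ε-reachable since no branch accepts ε)
  zz(z|x) : |ε-closure| equals the left operand's closure size = 1 (its accept is not ε-reachable, so the closure stops there)
  (zz(z|x))+ : new start ε-reaches only the body's start; the new accept needs a symbol first: |ε-closure| = 1 + 1 = 2
  (zz(z|x))+x : |ε-closure| equals the left operand's closure size = 2 (its accept is not ε-reachable, so the closure stops there)
  ((zz(z|x))+x)* : the star's fresh start ε-reaches both the body's start and the fresh accept: |ε-closure| = 2 + 2 = 4
  ((zz(z|x))+x)*z : |ε-closure| = 4 + 1 = 5 (closure spills across the concat boundary because the left factor accepts ε)
  (((zz(z|x))+x)*z)+ : new start ε-reaches only the body's start; the new accept needs a symbol first: |ε-closure| = 1 + 5 = 6

6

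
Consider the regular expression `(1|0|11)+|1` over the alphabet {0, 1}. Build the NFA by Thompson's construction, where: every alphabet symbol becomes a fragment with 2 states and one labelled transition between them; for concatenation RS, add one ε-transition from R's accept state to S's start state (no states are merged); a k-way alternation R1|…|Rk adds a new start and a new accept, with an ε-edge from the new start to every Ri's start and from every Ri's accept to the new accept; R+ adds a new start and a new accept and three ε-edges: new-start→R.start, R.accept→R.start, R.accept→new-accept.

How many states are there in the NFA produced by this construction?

16

Per subexpression:
Each of the 5 symbol leaves contributes a 2-state fragment.
  11 = 4 states
  1|0|11 = 10 states
  (1|0|11)+ = 12 states
  (1|0|11)+|1 = 16 states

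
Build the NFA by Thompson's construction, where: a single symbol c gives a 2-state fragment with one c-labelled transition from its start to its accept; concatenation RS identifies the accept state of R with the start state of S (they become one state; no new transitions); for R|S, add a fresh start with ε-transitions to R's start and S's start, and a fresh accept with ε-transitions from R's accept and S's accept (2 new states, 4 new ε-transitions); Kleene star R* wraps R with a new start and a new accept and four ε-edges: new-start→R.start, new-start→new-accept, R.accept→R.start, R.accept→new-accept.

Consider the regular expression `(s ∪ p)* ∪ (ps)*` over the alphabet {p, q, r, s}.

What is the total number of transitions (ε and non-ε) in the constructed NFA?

20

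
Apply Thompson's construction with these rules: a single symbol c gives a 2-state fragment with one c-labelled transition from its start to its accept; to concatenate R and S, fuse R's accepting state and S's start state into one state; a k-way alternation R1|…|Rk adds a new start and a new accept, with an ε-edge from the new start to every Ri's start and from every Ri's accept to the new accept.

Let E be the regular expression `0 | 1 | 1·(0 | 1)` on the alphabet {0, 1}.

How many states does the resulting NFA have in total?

13

Building bottom-up:
Each of the 5 symbol leaves contributes a 2-state fragment.
  0 | 1 = 6 states
  1·(0 | 1) = 7 states
  0 | 1 | 1·(0 | 1) = 13 states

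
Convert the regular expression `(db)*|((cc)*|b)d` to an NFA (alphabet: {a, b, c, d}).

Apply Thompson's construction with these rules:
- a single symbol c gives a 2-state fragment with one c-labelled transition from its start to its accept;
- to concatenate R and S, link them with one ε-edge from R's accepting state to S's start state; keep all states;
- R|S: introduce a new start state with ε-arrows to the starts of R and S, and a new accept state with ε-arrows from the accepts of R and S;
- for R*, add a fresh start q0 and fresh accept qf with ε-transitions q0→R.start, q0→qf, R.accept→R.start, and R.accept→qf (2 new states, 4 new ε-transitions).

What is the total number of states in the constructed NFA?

Building bottom-up:
Each of the 6 symbol leaves contributes a 2-state fragment.
  db — 4 states
  (db)* — 6 states
  cc — 4 states
  (cc)* — 6 states
  (cc)*|b — 10 states
  ((cc)*|b)d — 12 states
  (db)*|((cc)*|b)d — 20 states

20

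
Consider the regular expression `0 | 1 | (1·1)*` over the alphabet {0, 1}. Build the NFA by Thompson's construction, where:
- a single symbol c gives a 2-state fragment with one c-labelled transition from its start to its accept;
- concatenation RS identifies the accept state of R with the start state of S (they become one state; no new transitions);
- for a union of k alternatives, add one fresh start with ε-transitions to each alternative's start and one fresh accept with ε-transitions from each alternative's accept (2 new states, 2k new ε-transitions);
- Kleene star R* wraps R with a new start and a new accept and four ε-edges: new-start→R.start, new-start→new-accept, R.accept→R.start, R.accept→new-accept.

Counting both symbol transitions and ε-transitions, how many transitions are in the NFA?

Bottom-up over the parse tree:
Each of the 4 symbol leaves contributes 1 transition (1 symbol, 0 ε).
  1·1 : 2 transitions (2 symbol, 0 ε)
  (1·1)* : 6 transitions (2 symbol, 4 ε)
  0 | 1 | (1·1)* : 14 transitions (4 symbol, 10 ε)

14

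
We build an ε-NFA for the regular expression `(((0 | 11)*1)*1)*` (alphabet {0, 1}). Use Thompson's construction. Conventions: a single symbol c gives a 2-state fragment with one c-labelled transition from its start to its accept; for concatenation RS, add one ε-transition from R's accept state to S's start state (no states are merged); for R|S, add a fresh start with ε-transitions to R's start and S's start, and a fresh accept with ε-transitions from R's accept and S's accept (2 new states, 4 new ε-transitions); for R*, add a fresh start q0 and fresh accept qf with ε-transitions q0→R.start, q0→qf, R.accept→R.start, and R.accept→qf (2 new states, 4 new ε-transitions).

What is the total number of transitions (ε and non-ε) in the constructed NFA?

Bottom-up over the parse tree:
Each of the 5 symbol leaves contributes 1 transition (1 symbol, 0 ε).
  11 → 3 transitions (2 symbol, 1 ε)
  0 | 11 → 8 transitions (3 symbol, 5 ε)
  (0 | 11)* → 12 transitions (3 symbol, 9 ε)
  (0 | 11)*1 → 14 transitions (4 symbol, 10 ε)
  ((0 | 11)*1)* → 18 transitions (4 symbol, 14 ε)
  ((0 | 11)*1)*1 → 20 transitions (5 symbol, 15 ε)
  (((0 | 11)*1)*1)* → 24 transitions (5 symbol, 19 ε)

24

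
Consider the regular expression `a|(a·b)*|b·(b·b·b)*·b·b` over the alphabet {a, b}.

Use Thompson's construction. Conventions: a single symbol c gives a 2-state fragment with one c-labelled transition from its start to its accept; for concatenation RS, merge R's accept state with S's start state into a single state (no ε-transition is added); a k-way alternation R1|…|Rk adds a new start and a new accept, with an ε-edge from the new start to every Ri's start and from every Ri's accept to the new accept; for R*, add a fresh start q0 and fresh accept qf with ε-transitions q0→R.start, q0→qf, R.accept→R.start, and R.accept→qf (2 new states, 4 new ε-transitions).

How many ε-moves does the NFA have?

Bottom-up over the parse tree:
Each of the 9 symbol leaves contributes 0 ε-transitions.
  a·b = 0 ε-transitions
  (a·b)* = 4 ε-transitions
  b·b·b = 0 ε-transitions
  (b·b·b)* = 4 ε-transitions
  b·(b·b·b)*·b·b = 4 ε-transitions
  a|(a·b)*|b·(b·b·b)*·b·b = 14 ε-transitions

14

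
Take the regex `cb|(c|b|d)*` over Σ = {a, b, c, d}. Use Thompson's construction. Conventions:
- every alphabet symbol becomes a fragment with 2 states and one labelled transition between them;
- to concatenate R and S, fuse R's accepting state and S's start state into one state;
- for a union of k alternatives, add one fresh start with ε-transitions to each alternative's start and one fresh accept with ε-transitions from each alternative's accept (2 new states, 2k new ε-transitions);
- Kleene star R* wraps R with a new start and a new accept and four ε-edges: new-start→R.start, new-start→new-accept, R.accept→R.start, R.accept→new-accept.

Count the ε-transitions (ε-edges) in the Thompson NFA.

Bottom-up over the parse tree:
Each of the 5 symbol leaves contributes 0 ε-transitions.
  cb — 0 ε-transitions
  c|b|d — 6 ε-transitions
  (c|b|d)* — 10 ε-transitions
  cb|(c|b|d)* — 14 ε-transitions

14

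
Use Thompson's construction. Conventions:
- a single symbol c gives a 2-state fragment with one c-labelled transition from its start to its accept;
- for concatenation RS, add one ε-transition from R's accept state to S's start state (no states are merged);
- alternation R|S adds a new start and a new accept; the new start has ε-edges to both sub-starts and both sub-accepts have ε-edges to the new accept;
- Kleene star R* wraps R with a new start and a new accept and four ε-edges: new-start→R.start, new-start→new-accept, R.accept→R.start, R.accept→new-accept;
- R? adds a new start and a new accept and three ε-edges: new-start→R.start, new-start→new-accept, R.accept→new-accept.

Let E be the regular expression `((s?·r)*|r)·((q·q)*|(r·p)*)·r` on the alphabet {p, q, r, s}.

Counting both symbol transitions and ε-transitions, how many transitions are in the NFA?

36

Recursing over subexpressions:
Each of the 8 symbol leaves contributes 1 transition (1 symbol, 0 ε).
  s? — 4 transitions (1 symbol, 3 ε)
  s?·r — 6 transitions (2 symbol, 4 ε)
  (s?·r)* — 10 transitions (2 symbol, 8 ε)
  (s?·r)*|r — 15 transitions (3 symbol, 12 ε)
  q·q — 3 transitions (2 symbol, 1 ε)
  (q·q)* — 7 transitions (2 symbol, 5 ε)
  r·p — 3 transitions (2 symbol, 1 ε)
  (r·p)* — 7 transitions (2 symbol, 5 ε)
  (q·q)*|(r·p)* — 18 transitions (4 symbol, 14 ε)
  ((s?·r)*|r)·((q·q)*|(r·p)*)·r — 36 transitions (8 symbol, 28 ε)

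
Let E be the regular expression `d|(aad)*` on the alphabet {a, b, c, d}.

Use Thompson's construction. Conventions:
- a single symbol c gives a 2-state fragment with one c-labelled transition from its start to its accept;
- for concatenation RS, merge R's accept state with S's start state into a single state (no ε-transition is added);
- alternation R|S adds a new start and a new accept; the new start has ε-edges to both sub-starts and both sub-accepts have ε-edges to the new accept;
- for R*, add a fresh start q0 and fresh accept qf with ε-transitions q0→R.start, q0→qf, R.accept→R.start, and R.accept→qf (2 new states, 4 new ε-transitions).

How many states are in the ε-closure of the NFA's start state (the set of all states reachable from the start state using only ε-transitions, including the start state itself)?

6

Work bottom-up. For each fragment F, track |ε-closure(F.start)| and whether F's accept lies in that closure (i.e. whether F accepts ε). A single-symbol fragment has closure size 1 and does not accept ε.
  aad — |closure| equals the left operand's closure size = 1 (its accept is not ε-reachable, so the closure stops there)
  (aad)* — the star's fresh start ε-reaches both the body's start and the fresh accept: |closure| = 2 + 1 = 3
  d|(aad)* — |closure| = 1 (new start) + (1 + 3) + 1 (new accept, since some branch ε-reaches its own accept) = 6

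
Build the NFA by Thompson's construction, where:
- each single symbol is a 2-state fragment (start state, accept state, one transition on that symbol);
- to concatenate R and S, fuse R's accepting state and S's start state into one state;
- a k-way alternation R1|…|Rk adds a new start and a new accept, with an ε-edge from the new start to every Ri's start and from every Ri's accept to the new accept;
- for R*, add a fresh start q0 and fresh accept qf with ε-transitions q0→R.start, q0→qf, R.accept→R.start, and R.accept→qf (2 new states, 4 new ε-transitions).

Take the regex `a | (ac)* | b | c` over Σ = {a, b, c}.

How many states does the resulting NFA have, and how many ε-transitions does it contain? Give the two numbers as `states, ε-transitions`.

13, 12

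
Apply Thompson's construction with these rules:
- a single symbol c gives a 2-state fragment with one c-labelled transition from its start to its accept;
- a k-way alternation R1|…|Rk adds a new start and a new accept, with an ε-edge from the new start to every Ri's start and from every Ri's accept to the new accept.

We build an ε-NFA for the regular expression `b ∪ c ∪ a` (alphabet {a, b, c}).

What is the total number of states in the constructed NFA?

8

Recursing over subexpressions:
Each of the 3 symbol leaves contributes a 2-state fragment.
  b ∪ c ∪ a : 8 states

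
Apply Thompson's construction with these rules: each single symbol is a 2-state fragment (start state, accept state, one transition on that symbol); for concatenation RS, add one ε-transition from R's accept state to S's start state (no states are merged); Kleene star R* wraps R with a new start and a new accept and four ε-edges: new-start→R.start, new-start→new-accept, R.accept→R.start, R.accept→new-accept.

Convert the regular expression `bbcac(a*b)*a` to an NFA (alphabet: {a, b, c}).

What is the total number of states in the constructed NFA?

20

By structural recursion:
Each of the 8 symbol leaves contributes a 2-state fragment.
  a* : 4 states
  a*b : 6 states
  (a*b)* : 8 states
  bbcac(a*b)*a : 20 states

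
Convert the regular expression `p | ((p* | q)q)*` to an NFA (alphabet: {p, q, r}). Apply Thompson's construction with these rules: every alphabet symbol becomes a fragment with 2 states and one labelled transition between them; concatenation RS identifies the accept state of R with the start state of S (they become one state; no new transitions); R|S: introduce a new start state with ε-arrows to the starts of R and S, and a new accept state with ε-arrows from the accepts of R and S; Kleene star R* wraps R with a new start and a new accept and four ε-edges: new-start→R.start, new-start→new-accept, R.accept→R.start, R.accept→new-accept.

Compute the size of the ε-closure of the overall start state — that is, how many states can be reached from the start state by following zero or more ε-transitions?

Compute the ε-closure size of each fragment's start state recursively; a symbol fragment's start has no outgoing ε-edge, so its closure is just itself (size 1).
  p* — |ε-closure| = 1 (new start) + 1 (body) + 1 (new accept) = 3
  p* | q — new start ε-reaches every alternative's start; at least one alternative accepts ε, so the union's new accept is reached too: |ε-closure| = 1 + 3 + 1 + 1 = 6
  (p* | q)q — the left operand accepts ε, so the closure extends into the next operand (the shared merged state is already counted); |ε-closure| = 6 + (1−1) = 6
  ((p* | q)q)* — new start has ε-edges to the inner start and to the new accept, so |ε-closure| = 2 + 6 = 8
  p | ((p* | q)q)* — new start ε-reaches every alternative's start; at least one alternative accepts ε, so the union's new accept is reached too: |ε-closure| = 1 + 1 + 8 + 1 = 11

11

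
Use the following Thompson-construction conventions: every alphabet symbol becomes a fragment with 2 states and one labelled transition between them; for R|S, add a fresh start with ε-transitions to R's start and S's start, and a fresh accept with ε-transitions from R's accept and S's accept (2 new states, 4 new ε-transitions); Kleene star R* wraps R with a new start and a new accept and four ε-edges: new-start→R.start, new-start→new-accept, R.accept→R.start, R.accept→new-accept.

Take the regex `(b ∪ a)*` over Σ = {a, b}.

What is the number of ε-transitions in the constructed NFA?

8

Per subexpression:
Each of the 2 symbol leaves contributes 0 ε-transitions.
  b ∪ a = 4 ε-transitions
  (b ∪ a)* = 8 ε-transitions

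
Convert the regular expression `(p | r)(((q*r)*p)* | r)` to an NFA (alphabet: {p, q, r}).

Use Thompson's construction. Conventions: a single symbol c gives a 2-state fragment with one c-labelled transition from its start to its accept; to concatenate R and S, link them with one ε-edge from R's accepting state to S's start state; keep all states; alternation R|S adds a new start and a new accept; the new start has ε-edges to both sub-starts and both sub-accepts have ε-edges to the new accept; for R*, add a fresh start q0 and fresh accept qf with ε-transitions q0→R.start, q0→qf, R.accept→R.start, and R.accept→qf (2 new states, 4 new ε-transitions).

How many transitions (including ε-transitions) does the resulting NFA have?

29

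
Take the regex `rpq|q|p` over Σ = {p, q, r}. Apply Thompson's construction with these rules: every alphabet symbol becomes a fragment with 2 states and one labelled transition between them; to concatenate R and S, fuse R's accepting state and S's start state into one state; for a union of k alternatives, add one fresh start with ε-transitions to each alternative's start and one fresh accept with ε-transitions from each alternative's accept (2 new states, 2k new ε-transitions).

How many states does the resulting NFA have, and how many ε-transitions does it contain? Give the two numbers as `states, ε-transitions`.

Recursing over subexpressions:
Each of the 5 symbol leaves contributes 2 states and 0 ε-transitions.
  rpq : 4 states, 0 ε-transitions
  rpq|q|p : 10 states, 6 ε-transitions

10, 6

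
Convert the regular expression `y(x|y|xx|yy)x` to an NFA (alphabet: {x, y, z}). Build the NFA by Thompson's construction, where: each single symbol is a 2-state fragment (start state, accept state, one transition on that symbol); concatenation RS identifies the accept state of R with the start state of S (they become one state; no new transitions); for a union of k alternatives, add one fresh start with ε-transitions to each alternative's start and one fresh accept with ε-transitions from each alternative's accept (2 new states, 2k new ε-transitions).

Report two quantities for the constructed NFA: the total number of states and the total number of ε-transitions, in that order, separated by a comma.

14, 8

Building bottom-up:
Each of the 8 symbol leaves contributes 2 states and 0 ε-transitions.
  xx — 3 states, 0 ε-transitions
  yy — 3 states, 0 ε-transitions
  x|y|xx|yy — 12 states, 8 ε-transitions
  y(x|y|xx|yy)x — 14 states, 8 ε-transitions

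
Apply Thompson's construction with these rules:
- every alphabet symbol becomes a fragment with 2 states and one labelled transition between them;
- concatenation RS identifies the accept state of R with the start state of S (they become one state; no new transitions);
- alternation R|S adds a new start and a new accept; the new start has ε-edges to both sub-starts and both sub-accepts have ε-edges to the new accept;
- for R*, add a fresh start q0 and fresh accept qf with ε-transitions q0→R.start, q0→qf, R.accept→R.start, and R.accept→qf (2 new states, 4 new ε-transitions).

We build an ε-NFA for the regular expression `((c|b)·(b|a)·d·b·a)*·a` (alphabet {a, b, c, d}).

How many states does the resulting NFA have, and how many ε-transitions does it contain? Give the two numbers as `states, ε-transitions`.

17, 12

Recursing over subexpressions:
Each of the 8 symbol leaves contributes 2 states and 0 ε-transitions.
  c|b : 6 states, 4 ε-transitions
  b|a : 6 states, 4 ε-transitions
  (c|b)·(b|a)·d·b·a : 14 states, 8 ε-transitions
  ((c|b)·(b|a)·d·b·a)* : 16 states, 12 ε-transitions
  ((c|b)·(b|a)·d·b·a)*·a : 17 states, 12 ε-transitions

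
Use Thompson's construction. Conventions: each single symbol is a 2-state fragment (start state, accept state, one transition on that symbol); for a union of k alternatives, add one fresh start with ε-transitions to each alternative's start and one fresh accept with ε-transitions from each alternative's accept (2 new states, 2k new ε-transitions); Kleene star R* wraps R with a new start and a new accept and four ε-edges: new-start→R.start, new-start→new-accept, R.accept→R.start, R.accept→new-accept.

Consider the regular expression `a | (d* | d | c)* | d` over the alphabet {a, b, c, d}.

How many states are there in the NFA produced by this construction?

18

By structural recursion:
Each of the 5 symbol leaves contributes a 2-state fragment.
  d* → 4 states
  d* | d | c → 10 states
  (d* | d | c)* → 12 states
  a | (d* | d | c)* | d → 18 states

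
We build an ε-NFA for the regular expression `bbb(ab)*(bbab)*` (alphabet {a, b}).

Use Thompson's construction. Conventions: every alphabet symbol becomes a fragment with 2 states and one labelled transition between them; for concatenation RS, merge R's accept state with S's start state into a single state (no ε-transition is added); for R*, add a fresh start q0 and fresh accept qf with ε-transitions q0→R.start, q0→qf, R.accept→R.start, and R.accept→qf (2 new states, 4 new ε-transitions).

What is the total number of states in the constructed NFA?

14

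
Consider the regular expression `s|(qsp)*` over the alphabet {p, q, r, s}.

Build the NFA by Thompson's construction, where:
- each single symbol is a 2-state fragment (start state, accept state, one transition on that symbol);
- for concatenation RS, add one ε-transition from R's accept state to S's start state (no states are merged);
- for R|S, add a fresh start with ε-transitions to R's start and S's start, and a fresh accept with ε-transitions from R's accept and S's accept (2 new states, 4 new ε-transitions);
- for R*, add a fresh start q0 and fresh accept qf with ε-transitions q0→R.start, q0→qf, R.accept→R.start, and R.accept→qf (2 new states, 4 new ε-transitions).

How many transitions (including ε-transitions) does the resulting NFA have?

Bottom-up over the parse tree:
Each of the 4 symbol leaves contributes 1 transition (1 symbol, 0 ε).
  qsp — 5 transitions (3 symbol, 2 ε)
  (qsp)* — 9 transitions (3 symbol, 6 ε)
  s|(qsp)* — 14 transitions (4 symbol, 10 ε)

14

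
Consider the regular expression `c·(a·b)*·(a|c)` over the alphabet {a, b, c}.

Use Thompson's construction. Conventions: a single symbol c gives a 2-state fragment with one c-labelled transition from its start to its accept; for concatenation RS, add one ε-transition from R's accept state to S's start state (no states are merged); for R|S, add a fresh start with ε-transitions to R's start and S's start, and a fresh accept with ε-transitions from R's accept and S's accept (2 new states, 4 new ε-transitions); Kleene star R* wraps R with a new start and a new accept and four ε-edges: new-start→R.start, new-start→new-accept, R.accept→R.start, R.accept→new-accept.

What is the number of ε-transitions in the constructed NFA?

By structural recursion:
Each of the 5 symbol leaves contributes 0 ε-transitions.
  a·b = 1 ε-transition
  (a·b)* = 5 ε-transitions
  a|c = 4 ε-transitions
  c·(a·b)*·(a|c) = 11 ε-transitions

11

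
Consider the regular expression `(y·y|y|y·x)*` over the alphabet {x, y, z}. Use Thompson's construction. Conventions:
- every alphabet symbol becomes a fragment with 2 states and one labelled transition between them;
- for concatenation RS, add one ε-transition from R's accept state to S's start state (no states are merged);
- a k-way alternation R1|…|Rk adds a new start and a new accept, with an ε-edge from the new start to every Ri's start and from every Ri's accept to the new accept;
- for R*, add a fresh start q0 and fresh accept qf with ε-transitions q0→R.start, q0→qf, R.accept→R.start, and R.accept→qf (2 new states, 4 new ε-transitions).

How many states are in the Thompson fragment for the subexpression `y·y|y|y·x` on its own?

12

Fragment for `y·y|y|y·x`:
Each of the 5 symbol leaves contributes a 2-state fragment.
  y·y → 4 states
  y·x → 4 states
  y·y|y|y·x → 12 states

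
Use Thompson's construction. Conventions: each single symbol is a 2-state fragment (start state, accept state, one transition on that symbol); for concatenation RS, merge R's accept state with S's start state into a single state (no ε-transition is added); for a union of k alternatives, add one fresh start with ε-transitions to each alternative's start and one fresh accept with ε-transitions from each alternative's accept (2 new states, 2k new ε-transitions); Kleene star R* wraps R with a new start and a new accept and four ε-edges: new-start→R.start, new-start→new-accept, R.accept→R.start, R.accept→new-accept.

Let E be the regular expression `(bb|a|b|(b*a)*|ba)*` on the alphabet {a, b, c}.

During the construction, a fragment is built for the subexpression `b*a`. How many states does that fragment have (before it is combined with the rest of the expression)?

5

Fragment for `b*a`:
Each of the 2 symbol leaves contributes a 2-state fragment.
  b* — 4 states
  b*a — 5 states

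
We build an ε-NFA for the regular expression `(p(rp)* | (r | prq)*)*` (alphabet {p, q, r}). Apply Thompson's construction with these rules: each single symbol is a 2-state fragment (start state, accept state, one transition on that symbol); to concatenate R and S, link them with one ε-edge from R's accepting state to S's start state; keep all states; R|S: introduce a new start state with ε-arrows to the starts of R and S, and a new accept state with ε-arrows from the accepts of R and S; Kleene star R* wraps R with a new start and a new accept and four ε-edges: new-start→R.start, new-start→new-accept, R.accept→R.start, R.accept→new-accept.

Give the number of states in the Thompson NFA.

24

By structural recursion:
Each of the 7 symbol leaves contributes a 2-state fragment.
  rp : 4 states
  (rp)* : 6 states
  p(rp)* : 8 states
  prq : 6 states
  r | prq : 10 states
  (r | prq)* : 12 states
  p(rp)* | (r | prq)* : 22 states
  (p(rp)* | (r | prq)*)* : 24 states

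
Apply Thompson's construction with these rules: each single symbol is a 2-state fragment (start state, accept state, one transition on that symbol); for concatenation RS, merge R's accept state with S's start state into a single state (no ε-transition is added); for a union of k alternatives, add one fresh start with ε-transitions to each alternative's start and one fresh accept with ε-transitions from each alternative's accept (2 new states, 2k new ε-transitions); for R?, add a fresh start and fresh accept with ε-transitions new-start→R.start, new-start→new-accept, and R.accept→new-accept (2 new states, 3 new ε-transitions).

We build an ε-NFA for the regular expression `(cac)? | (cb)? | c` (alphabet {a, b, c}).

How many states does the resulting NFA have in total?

15

By structural recursion:
Each of the 6 symbol leaves contributes a 2-state fragment.
  cac → 4 states
  (cac)? → 6 states
  cb → 3 states
  (cb)? → 5 states
  (cac)? | (cb)? | c → 15 states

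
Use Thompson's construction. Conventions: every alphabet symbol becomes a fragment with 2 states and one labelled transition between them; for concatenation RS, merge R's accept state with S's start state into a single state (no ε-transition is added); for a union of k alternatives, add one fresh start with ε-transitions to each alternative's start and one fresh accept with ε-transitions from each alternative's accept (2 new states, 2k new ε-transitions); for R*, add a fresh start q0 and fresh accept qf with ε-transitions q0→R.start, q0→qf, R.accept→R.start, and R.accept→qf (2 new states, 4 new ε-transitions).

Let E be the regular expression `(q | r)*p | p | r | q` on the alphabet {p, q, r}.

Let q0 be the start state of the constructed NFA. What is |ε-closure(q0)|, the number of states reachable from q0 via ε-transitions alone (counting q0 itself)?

9

Let C(F) = |ε-closure(F.start)| within fragment F, and note whether F accepts ε. Symbol fragments have C = 1 and do not accept ε. Then:
  q | r — |closure| = 1 + 1 + 1 = 3 (the new accept is not ε-reachable since no branch accepts ε)
  (q | r)* — the star's fresh start ε-reaches both the body's start and the fresh accept: |closure| = 2 + 3 = 5
  (q | r)*p — the left operand accepts ε, so the closure extends into the next operand (the shared merged state is already counted); |closure| = 5 + (1−1) = 5
  (q | r)*p | p | r | q — new start ε-reaches every alternative's start; none of them accept ε, so the new accept is not reached: |closure| = 1 + 5 + 1 + 1 + 1 = 9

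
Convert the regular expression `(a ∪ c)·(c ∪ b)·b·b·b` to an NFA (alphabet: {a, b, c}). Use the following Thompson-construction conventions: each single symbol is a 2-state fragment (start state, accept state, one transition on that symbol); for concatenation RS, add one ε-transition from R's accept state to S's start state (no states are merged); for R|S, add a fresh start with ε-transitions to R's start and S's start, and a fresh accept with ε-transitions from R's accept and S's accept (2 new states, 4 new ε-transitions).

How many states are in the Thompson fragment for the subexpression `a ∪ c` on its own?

Fragment for `a ∪ c`:
Each of the 2 symbol leaves contributes a 2-state fragment.
  a ∪ c : 6 states

6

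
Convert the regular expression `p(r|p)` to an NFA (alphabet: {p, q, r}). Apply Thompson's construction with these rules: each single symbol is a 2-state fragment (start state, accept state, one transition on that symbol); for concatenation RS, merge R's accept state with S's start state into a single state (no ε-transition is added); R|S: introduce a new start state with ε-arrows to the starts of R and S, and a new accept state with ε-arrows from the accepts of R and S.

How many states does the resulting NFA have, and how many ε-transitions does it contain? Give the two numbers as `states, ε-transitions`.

Per subexpression:
Each of the 3 symbol leaves contributes 2 states and 0 ε-transitions.
  r|p : 6 states, 4 ε-transitions
  p(r|p) : 7 states, 4 ε-transitions

7, 4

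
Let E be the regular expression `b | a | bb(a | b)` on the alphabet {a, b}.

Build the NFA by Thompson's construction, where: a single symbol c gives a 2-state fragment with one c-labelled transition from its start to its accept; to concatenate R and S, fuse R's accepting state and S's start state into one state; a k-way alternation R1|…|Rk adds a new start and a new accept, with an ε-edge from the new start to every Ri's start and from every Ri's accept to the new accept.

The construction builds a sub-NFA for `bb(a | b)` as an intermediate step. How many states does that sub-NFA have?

Fragment for `bb(a | b)`:
Each of the 4 symbol leaves contributes a 2-state fragment.
  a | b → 6 states
  bb(a | b) → 8 states

8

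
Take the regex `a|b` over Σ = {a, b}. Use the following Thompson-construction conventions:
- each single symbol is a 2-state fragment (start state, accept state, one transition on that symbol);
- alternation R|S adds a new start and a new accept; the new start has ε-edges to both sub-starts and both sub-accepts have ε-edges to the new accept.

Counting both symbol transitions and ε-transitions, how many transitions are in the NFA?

6

Bottom-up over the parse tree:
Each of the 2 symbol leaves contributes 1 transition (1 symbol, 0 ε).
  a|b : 6 transitions (2 symbol, 4 ε)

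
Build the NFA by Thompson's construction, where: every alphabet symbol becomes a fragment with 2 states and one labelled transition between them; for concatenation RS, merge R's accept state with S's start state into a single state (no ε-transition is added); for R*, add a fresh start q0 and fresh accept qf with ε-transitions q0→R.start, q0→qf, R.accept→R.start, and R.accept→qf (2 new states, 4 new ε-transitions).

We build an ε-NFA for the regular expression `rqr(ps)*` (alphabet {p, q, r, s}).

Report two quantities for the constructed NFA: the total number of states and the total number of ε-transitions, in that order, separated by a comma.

By structural recursion:
Each of the 5 symbol leaves contributes 2 states and 0 ε-transitions.
  ps = 3 states, 0 ε-transitions
  (ps)* = 5 states, 4 ε-transitions
  rqr(ps)* = 8 states, 4 ε-transitions

8, 4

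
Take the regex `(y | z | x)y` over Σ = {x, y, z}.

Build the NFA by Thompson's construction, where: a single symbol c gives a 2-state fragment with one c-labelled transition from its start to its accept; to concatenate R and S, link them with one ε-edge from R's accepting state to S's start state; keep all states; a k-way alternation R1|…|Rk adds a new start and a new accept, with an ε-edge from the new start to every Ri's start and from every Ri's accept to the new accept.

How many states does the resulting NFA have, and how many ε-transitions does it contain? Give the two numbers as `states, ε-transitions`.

10, 7

Bottom-up over the parse tree:
Each of the 4 symbol leaves contributes 2 states and 0 ε-transitions.
  y | z | x — 8 states, 6 ε-transitions
  (y | z | x)y — 10 states, 7 ε-transitions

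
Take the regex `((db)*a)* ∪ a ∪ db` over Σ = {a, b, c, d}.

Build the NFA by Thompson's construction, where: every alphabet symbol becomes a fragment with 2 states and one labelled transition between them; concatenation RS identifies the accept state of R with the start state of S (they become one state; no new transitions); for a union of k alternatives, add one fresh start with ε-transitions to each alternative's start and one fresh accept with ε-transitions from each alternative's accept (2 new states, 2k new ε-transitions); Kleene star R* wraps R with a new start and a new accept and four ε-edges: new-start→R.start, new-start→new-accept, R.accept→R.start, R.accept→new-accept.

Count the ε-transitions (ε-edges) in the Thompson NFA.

14

Recursing over subexpressions:
Each of the 6 symbol leaves contributes 0 ε-transitions.
  db → 0 ε-transitions
  (db)* → 4 ε-transitions
  (db)*a → 4 ε-transitions
  ((db)*a)* → 8 ε-transitions
  db → 0 ε-transitions
  ((db)*a)* ∪ a ∪ db → 14 ε-transitions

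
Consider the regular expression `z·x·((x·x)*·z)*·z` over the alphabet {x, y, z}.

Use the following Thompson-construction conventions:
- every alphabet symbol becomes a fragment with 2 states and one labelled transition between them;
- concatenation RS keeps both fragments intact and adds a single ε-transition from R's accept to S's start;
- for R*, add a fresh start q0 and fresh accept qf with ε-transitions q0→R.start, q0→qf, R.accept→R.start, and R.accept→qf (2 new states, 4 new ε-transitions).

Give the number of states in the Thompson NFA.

Building bottom-up:
Each of the 6 symbol leaves contributes a 2-state fragment.
  x·x → 4 states
  (x·x)* → 6 states
  (x·x)*·z → 8 states
  ((x·x)*·z)* → 10 states
  z·x·((x·x)*·z)*·z → 16 states

16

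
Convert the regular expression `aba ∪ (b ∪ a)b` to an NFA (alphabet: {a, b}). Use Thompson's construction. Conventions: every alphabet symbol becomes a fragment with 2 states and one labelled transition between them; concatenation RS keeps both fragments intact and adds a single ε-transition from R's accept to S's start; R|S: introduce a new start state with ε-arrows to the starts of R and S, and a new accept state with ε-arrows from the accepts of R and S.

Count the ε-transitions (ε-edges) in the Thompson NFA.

11

Per subexpression:
Each of the 6 symbol leaves contributes 0 ε-transitions.
  aba : 2 ε-transitions
  b ∪ a : 4 ε-transitions
  (b ∪ a)b : 5 ε-transitions
  aba ∪ (b ∪ a)b : 11 ε-transitions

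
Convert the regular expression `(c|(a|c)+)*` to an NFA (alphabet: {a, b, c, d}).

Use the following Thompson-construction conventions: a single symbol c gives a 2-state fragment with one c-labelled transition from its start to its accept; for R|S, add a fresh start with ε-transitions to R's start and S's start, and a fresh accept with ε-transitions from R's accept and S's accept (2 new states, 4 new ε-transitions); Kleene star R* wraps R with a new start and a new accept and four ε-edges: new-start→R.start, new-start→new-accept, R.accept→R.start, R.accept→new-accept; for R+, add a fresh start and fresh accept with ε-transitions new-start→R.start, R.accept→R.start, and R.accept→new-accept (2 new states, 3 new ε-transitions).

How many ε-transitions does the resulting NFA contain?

15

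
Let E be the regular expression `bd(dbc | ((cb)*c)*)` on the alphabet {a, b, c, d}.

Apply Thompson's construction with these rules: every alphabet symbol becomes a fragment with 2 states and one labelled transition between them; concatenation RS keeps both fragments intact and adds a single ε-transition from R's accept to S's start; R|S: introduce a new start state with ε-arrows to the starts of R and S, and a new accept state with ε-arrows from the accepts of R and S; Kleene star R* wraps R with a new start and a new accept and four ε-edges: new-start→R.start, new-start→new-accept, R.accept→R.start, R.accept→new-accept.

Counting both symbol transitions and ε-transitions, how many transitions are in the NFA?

Building bottom-up:
Each of the 8 symbol leaves contributes 1 transition (1 symbol, 0 ε).
  dbc → 5 transitions (3 symbol, 2 ε)
  cb → 3 transitions (2 symbol, 1 ε)
  (cb)* → 7 transitions (2 symbol, 5 ε)
  (cb)*c → 9 transitions (3 symbol, 6 ε)
  ((cb)*c)* → 13 transitions (3 symbol, 10 ε)
  dbc | ((cb)*c)* → 22 transitions (6 symbol, 16 ε)
  bd(dbc | ((cb)*c)*) → 26 transitions (8 symbol, 18 ε)

26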